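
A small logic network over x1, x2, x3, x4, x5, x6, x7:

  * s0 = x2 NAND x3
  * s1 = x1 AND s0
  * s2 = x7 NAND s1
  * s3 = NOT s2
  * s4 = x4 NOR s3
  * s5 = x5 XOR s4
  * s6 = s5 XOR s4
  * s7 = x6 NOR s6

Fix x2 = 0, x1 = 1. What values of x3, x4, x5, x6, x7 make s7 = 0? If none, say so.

x3=0 x4=0 x5=0 x6=1 x7=1

s7 = x6 NOR s6 must be 0, so at least one of x6, s6 is 1.
Check with x2 = 0, x1 = 1 and x3=0, x4=0, x5=0, x6=1, x7=1:
s0 = x2 NAND x3 = 0 NAND 0 = 1
s1 = x1 AND s0 = 1 AND 1 = 1
s2 = x7 NAND s1 = 1 NAND 1 = 0
s3 = NOT s2 = NOT 0 = 1
s4 = x4 NOR s3 = 0 NOR 1 = 0
s5 = x5 XOR s4 = 0 XOR 0 = 0
s6 = s5 XOR s4 = 0 XOR 0 = 0
s7 = x6 NOR s6 = 1 NOR 0 = 0
So s7 = 0.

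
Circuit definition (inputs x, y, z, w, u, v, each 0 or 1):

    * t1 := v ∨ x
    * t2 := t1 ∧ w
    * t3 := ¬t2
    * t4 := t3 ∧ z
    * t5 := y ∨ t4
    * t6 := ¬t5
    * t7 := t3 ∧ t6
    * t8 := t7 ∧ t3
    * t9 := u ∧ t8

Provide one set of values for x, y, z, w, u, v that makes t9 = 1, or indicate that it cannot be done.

t9 = u ∧ t8 must be 1, so both u = 1 and t8 = 1.
Check with x=1 y=0 z=0 w=0 u=1 v=1:
t1 = v ∨ x = 1 ∨ 1 = 1
t2 = t1 ∧ w = 1 ∧ 0 = 0
t3 = ¬t2 = ¬0 = 1
t4 = t3 ∧ z = 1 ∧ 0 = 0
t5 = y ∨ t4 = 0 ∨ 0 = 0
t6 = ¬t5 = ¬0 = 1
t7 = t3 ∧ t6 = 1 ∧ 1 = 1
t8 = t7 ∧ t3 = 1 ∧ 1 = 1
t9 = u ∧ t8 = 1 ∧ 1 = 1
So t9 = 1 as required.

x=1 y=0 z=0 w=0 u=1 v=1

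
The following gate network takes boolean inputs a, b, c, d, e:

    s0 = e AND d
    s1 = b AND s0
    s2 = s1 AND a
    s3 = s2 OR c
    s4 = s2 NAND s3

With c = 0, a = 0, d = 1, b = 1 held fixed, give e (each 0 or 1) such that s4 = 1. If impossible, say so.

e=0

s4 = s2 NAND s3 must be 1, so at least one of s2, s3 is 0.
Check with c = 0, a = 0, d = 1, b = 1 and e=0:
s0 = e AND d = 0 AND 1 = 0
s1 = b AND s0 = 1 AND 0 = 0
s2 = s1 AND a = 0 AND 0 = 0
s3 = s2 OR c = 0 OR 0 = 0
s4 = s2 NAND s3 = 0 NAND 0 = 1
So s4 = 1.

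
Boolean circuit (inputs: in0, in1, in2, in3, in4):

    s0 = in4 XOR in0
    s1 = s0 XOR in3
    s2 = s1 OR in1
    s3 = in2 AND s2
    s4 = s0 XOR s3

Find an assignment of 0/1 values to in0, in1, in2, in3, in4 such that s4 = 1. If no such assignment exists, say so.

Check with in0=0, in1=1, in2=0, in3=0, in4=1:
s0 = in4 XOR in0 = 1 XOR 0 = 1
s1 = s0 XOR in3 = 1 XOR 0 = 1
s2 = s1 OR in1 = 1 OR 1 = 1
s3 = in2 AND s2 = 0 AND 1 = 0
s4 = s0 XOR s3 = 1 XOR 0 = 1
So s4 = 1 as required.

in0=0, in1=1, in2=0, in3=0, in4=1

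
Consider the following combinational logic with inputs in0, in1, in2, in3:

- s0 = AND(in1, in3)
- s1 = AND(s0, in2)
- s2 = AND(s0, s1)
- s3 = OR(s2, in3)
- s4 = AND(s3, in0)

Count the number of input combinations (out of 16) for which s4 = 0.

s4 = AND(s3, in0) must be 0, so at least one of s3, in0 is 0.
Enumerating the 16 input combinations, 12 give s4 = 0 and 4 give s4 = 1.

12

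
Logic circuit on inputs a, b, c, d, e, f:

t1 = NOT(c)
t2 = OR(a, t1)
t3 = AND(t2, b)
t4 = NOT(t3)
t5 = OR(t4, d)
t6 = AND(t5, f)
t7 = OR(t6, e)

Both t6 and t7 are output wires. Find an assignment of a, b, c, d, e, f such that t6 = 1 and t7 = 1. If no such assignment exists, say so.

Check with a=1, b=0, c=0, d=0, e=0, f=1:
t1 = NOT(c) = NOT 0 = 1
t2 = OR(a, t1) = OR(1, 1) = 1
t3 = AND(t2, b) = AND(1, 0) = 0
t4 = NOT(t3) = NOT 0 = 1
t5 = OR(t4, d) = OR(1, 0) = 1
t6 = AND(t5, f) = AND(1, 1) = 1
t7 = OR(t6, e) = OR(1, 0) = 1
So t6 = 1 and t7 = 1.

a=1, b=0, c=0, d=0, e=0, f=1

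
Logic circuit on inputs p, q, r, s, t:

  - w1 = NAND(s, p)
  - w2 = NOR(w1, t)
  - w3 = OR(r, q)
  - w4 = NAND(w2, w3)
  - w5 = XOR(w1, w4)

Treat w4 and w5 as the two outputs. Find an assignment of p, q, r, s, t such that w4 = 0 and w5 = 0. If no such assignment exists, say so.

Check with p=1, q=0, r=1, s=1, t=0:
w1 = NAND(s, p) = NAND(1, 1) = 0
w2 = NOR(w1, t) = NOR(0, 0) = 1
w3 = OR(r, q) = OR(1, 0) = 1
w4 = NAND(w2, w3) = NAND(1, 1) = 0
w5 = XOR(w1, w4) = XOR(0, 0) = 0
So w4 = 0 and w5 = 0.

p=1, q=0, r=1, s=1, t=0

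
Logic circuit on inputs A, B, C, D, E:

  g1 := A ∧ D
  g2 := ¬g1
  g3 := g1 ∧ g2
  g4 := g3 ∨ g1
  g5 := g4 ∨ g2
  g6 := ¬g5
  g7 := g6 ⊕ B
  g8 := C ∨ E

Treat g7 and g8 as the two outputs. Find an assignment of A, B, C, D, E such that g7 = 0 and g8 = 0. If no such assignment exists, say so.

Check with A=0, B=0, C=0, D=0, E=0:
g1 = A ∧ D = 0 ∧ 0 = 0
g2 = ¬g1 = ¬0 = 1
g3 = g1 ∧ g2 = 0 ∧ 1 = 0
g4 = g3 ∨ g1 = 0 ∨ 0 = 0
g5 = g4 ∨ g2 = 0 ∨ 1 = 1
g6 = ¬g5 = ¬1 = 0
g7 = g6 ⊕ B = 0 ⊕ 0 = 0
g8 = C ∨ E = 0 ∨ 0 = 0
So g7 = 0 and g8 = 0.

A=0, B=0, C=0, D=0, E=0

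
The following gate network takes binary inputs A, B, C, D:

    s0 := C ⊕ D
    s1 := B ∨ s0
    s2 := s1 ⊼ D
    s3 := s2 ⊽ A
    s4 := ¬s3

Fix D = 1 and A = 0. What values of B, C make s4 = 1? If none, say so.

Check with D = 1 and A = 0 and B=0, C=1:
s0 = C ⊕ D = 1 ⊕ 1 = 0
s1 = B ∨ s0 = 0 ∨ 0 = 0
s2 = s1 ⊼ D = 0 ⊼ 1 = 1
s3 = s2 ⊽ A = 1 ⊽ 0 = 0
s4 = ¬s3 = ¬0 = 1
So s4 = 1.

B=0 C=1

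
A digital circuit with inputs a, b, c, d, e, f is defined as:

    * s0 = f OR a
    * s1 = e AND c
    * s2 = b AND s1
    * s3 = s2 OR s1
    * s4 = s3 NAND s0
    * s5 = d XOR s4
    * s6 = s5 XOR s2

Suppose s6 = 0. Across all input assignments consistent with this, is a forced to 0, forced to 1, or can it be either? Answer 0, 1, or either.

either

Both values of a occur among assignments with s6 = 0:
  a=0: a=0, b=0, c=0, d=1, e=0, f=0
  a=1: a=1, b=0, c=0, d=1, e=0, f=0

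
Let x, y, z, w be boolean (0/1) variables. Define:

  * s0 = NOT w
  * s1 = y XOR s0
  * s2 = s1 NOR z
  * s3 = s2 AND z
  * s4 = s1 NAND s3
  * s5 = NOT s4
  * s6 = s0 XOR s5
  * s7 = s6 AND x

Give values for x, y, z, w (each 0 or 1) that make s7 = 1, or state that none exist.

x=1 y=1 z=0 w=0

s7 = s6 AND x must be 1, so both s6 = 1 and x = 1.
s6 = s0 XOR s5 must be 1, so s0 and s5 differ.
Check with x=1 y=1 z=0 w=0:
s0 = NOT w = NOT 0 = 1
s1 = y XOR s0 = 1 XOR 1 = 0
s2 = s1 NOR z = 0 NOR 0 = 1
s3 = s2 AND z = 1 AND 0 = 0
s4 = s1 NAND s3 = 0 NAND 0 = 1
s5 = NOT s4 = NOT 1 = 0
s6 = s0 XOR s5 = 1 XOR 0 = 1
s7 = s6 AND x = 1 AND 1 = 1
So s7 = 1 as required.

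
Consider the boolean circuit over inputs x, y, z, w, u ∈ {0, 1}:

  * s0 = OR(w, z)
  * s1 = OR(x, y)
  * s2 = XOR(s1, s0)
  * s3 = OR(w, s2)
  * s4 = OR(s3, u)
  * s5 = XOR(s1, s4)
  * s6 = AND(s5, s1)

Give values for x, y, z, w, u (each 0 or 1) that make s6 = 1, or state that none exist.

x=1, y=1, z=1, w=0, u=0

s6 = AND(s5, s1) must be 1, so both s5 = 1 and s1 = 1.
Check with x=1, y=1, z=1, w=0, u=0:
s0 = OR(w, z) = OR(0, 1) = 1
s1 = OR(x, y) = OR(1, 1) = 1
s2 = XOR(s1, s0) = XOR(1, 1) = 0
s3 = OR(w, s2) = OR(0, 0) = 0
s4 = OR(s3, u) = OR(0, 0) = 0
s5 = XOR(s1, s4) = XOR(1, 0) = 1
s6 = AND(s5, s1) = AND(1, 1) = 1
So s6 = 1 as required.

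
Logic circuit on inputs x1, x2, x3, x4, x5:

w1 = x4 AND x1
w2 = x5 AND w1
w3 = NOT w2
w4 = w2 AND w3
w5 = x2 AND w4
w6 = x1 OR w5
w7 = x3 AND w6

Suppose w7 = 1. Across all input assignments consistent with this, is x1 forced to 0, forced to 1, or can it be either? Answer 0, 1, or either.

1

w7 = x3 AND w6 must be 1, so both x3 = 1 and w6 = 1.
w6 = x1 OR w5 must be 1, so at least one of x1, w5 is 1.
Every assignment with w7 = 1 has x1 = 1; there are 8 such assignment(s).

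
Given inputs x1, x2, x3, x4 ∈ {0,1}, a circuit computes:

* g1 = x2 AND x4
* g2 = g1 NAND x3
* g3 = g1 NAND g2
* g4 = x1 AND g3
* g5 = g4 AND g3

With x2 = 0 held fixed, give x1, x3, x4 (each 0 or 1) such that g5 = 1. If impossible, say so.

x1=1 x3=1 x4=0

Check with x2 = 0 and x1=1, x3=1, x4=0:
g1 = x2 AND x4 = 0 AND 0 = 0
g2 = g1 NAND x3 = 0 NAND 1 = 1
g3 = g1 NAND g2 = 0 NAND 1 = 1
g4 = x1 AND g3 = 1 AND 1 = 1
g5 = g4 AND g3 = 1 AND 1 = 1
So g5 = 1.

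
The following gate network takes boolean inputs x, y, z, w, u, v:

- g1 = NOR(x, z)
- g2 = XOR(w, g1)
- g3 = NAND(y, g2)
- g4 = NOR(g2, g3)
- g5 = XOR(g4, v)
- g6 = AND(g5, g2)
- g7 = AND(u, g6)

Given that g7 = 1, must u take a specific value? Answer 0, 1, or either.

g7 = AND(u, g6) must be 1, so both u = 1 and g6 = 1.
g6 = AND(g5, g2) must be 1, so both g5 = 1 and g2 = 1.
Every assignment with g7 = 1 has u = 1; there are 8 such assignment(s).

1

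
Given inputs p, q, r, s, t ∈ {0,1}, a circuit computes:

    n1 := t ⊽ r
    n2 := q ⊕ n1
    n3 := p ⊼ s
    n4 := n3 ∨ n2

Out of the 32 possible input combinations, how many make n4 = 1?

28

n4 = n3 ∨ n2 must be 1, so at least one of n3, n2 is 1.
Enumerating the 32 input combinations, 28 give n4 = 1 and 4 give n4 = 0.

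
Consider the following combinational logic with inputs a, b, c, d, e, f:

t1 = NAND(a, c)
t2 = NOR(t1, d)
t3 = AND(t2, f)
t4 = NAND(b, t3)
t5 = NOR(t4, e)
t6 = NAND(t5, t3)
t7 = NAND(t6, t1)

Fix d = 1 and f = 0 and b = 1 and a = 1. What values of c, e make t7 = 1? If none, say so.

t7 = NAND(t6, t1) must be 1, so at least one of t6, t1 is 0.
Check with d = 1 and f = 0 and b = 1 and a = 1 and c=1, e=1:
t1 = NAND(a, c) = NAND(1, 1) = 0
t2 = NOR(t1, d) = NOR(0, 1) = 0
t3 = AND(t2, f) = AND(0, 0) = 0
t4 = NAND(b, t3) = NAND(1, 0) = 1
t5 = NOR(t4, e) = NOR(1, 1) = 0
t6 = NAND(t5, t3) = NAND(0, 0) = 1
t7 = NAND(t6, t1) = NAND(1, 0) = 1
So t7 = 1.

c=1, e=1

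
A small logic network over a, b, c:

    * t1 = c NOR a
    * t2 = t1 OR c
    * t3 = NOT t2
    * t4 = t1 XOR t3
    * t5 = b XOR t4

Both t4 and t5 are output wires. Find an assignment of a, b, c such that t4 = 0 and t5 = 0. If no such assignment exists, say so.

a=0, b=0, c=1

Check with a=0, b=0, c=1:
t1 = c NOR a = 1 NOR 0 = 0
t2 = t1 OR c = 0 OR 1 = 1
t3 = NOT t2 = NOT 1 = 0
t4 = t1 XOR t3 = 0 XOR 0 = 0
t5 = b XOR t4 = 0 XOR 0 = 0
So t4 = 0 and t5 = 0.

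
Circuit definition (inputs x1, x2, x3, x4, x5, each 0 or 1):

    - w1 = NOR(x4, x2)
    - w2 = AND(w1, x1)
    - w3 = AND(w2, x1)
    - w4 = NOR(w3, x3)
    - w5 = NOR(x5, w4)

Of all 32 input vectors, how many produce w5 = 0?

w5 = NOR(x5, w4) must be 0, so at least one of x5, w4 is 1.
Enumerating the 32 input combinations, 23 give w5 = 0 and 9 give w5 = 1.

23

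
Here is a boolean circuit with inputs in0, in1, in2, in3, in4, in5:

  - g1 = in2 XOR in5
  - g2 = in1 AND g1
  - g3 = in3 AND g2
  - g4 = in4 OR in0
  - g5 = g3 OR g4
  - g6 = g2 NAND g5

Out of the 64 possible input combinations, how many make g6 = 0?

14

g6 = g2 NAND g5 must be 0, so both g2 = 1 and g5 = 1.
g2 = in1 AND g1 must be 1, so both in1 = 1 and g1 = 1.
Enumerating the 64 input combinations, 14 give g6 = 0 and 50 give g6 = 1.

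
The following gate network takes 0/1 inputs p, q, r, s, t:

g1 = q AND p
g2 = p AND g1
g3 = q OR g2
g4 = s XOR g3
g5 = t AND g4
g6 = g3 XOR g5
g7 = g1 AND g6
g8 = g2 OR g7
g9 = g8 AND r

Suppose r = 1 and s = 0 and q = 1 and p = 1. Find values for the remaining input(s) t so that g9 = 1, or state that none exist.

Check with r = 1 and s = 0 and q = 1 and p = 1 and t=1:
g1 = q AND p = 1 AND 1 = 1
g2 = p AND g1 = 1 AND 1 = 1
g3 = q OR g2 = 1 OR 1 = 1
g4 = s XOR g3 = 0 XOR 1 = 1
g5 = t AND g4 = 1 AND 1 = 1
g6 = g3 XOR g5 = 1 XOR 1 = 0
g7 = g1 AND g6 = 1 AND 0 = 0
g8 = g2 OR g7 = 1 OR 0 = 1
g9 = g8 AND r = 1 AND 1 = 1
So g9 = 1.

t=1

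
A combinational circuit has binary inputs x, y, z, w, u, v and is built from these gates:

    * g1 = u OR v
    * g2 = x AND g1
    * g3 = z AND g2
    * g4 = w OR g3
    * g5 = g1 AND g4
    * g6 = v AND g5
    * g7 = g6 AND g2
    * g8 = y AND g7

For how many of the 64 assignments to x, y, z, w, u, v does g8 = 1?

g8 = y AND g7 must be 1, so both y = 1 and g7 = 1.
g7 = g6 AND g2 must be 1, so both g6 = 1 and g2 = 1.
Satisfying assignments:
  x=1, y=1, z=0, w=1, u=0, v=1
  x=1, y=1, z=0, w=1, u=1, v=1
  x=1, y=1, z=1, w=0, u=0, v=1
  x=1, y=1, z=1, w=0, u=1, v=1
  x=1, y=1, z=1, w=1, u=0, v=1
  x=1, y=1, z=1, w=1, u=1, v=1

6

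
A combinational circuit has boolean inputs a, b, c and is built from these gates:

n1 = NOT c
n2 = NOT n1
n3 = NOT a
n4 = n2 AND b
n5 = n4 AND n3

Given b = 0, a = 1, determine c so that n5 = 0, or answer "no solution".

c=0

n5 = n4 AND n3 must be 0, so at least one of n4, n3 is 0.
Check with b = 0, a = 1 and c=0:
n1 = NOT c = NOT 0 = 1
n2 = NOT n1 = NOT 1 = 0
n3 = NOT a = NOT 1 = 0
n4 = n2 AND b = 0 AND 0 = 0
n5 = n4 AND n3 = 0 AND 0 = 0
So n5 = 0.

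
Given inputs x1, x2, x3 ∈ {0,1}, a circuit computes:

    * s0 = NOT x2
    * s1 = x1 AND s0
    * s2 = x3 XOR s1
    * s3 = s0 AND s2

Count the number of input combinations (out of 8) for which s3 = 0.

s3 = s0 AND s2 must be 0, so at least one of s0, s2 is 0.
Enumerating the 8 input combinations, 6 give s3 = 0 and 2 give s3 = 1.

6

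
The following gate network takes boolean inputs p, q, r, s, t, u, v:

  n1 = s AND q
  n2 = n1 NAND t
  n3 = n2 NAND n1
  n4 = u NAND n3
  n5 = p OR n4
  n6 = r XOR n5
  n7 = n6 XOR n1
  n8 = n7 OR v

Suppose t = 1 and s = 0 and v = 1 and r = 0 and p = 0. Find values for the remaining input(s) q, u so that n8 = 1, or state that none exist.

q=1, u=1

Check with t = 1 and s = 0 and v = 1 and r = 0 and p = 0 and q=1, u=1:
n1 = s AND q = 0 AND 1 = 0
n2 = n1 NAND t = 0 NAND 1 = 1
n3 = n2 NAND n1 = 1 NAND 0 = 1
n4 = u NAND n3 = 1 NAND 1 = 0
n5 = p OR n4 = 0 OR 0 = 0
n6 = r XOR n5 = 0 XOR 0 = 0
n7 = n6 XOR n1 = 0 XOR 0 = 0
n8 = n7 OR v = 0 OR 1 = 1
So n8 = 1.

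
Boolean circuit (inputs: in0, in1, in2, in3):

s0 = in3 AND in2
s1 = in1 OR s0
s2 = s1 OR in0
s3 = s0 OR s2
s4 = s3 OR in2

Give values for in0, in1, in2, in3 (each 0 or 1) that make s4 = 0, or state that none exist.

s4 = s3 OR in2 must be 0, so both s3 = 0 and in2 = 0.
s3 = s0 OR s2 must be 0, so both s0 = 0 and s2 = 0.
Check with in0=0 in1=0 in2=0 in3=1:
s0 = in3 AND in2 = 1 AND 0 = 0
s1 = in1 OR s0 = 0 OR 0 = 0
s2 = s1 OR in0 = 0 OR 0 = 0
s3 = s0 OR s2 = 0 OR 0 = 0
s4 = s3 OR in2 = 0 OR 0 = 0
So s4 = 0 as required.

in0=0 in1=0 in2=0 in3=1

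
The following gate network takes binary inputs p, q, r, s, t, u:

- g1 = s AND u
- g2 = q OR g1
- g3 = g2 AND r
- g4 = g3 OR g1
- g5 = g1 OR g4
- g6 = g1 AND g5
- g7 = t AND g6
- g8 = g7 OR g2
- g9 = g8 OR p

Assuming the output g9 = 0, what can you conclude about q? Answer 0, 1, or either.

g9 = g8 OR p must be 0, so both g8 = 0 and p = 0.
Every assignment with g9 = 0 has q = 0; there are 12 such assignment(s).

0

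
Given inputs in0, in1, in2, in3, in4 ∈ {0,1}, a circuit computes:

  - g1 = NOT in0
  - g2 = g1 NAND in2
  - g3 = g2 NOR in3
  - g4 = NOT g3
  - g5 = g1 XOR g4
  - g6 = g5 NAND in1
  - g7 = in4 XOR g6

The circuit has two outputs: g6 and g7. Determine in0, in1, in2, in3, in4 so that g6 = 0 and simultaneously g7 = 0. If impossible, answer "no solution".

Check with in0=1, in1=1, in2=0, in3=0, in4=0:
g1 = NOT in0 = NOT 1 = 0
g2 = g1 NAND in2 = 0 NAND 0 = 1
g3 = g2 NOR in3 = 1 NOR 0 = 0
g4 = NOT g3 = NOT 0 = 1
g5 = g1 XOR g4 = 0 XOR 1 = 1
g6 = g5 NAND in1 = 1 NAND 1 = 0
g7 = in4 XOR g6 = 0 XOR 0 = 0
So g6 = 0 and g7 = 0.

in0=1, in1=1, in2=0, in3=0, in4=0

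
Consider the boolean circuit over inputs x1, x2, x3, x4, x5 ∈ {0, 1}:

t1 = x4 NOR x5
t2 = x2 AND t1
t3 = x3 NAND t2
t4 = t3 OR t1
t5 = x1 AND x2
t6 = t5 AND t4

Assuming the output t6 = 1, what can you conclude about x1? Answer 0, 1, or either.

t6 = t5 AND t4 must be 1, so both t5 = 1 and t4 = 1.
Every assignment with t6 = 1 has x1 = 1; there are 8 such assignment(s).

1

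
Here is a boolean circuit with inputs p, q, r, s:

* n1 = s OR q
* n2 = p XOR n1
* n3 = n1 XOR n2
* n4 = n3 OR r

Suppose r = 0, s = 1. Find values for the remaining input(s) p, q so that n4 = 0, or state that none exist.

p=0 q=0

Check with r = 0, s = 1 and p=0, q=0:
n1 = s OR q = 1 OR 0 = 1
n2 = p XOR n1 = 0 XOR 1 = 1
n3 = n1 XOR n2 = 1 XOR 1 = 0
n4 = n3 OR r = 0 OR 0 = 0
So n4 = 0.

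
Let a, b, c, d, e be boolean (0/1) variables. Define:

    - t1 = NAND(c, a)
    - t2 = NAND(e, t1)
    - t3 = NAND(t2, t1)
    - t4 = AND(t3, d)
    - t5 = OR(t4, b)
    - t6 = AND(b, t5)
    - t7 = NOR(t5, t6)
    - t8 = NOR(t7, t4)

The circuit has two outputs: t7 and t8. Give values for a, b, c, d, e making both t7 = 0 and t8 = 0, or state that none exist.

a=0 b=0 c=0 d=1 e=1

Check with a=0 b=0 c=0 d=1 e=1:
t1 = NAND(c, a) = NAND(0, 0) = 1
t2 = NAND(e, t1) = NAND(1, 1) = 0
t3 = NAND(t2, t1) = NAND(0, 1) = 1
t4 = AND(t3, d) = AND(1, 1) = 1
t5 = OR(t4, b) = OR(1, 0) = 1
t6 = AND(b, t5) = AND(0, 1) = 0
t7 = NOR(t5, t6) = NOR(1, 0) = 0
t8 = NOR(t7, t4) = NOR(0, 1) = 0
So t7 = 0 and t8 = 0.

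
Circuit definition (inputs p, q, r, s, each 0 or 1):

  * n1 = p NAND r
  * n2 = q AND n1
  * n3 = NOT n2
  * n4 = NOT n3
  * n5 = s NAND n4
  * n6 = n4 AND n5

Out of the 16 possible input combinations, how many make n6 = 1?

3

n6 = n4 AND n5 must be 1, so both n4 = 1 and n5 = 1.
Satisfying assignments:
  p=0, q=1, r=0, s=0
  p=0, q=1, r=1, s=0
  p=1, q=1, r=0, s=0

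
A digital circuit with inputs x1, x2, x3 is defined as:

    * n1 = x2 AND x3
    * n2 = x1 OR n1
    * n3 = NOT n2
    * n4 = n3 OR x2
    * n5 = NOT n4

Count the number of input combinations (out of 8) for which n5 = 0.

n5 = NOT n4 must be 0, so n4 = 1.
Satisfying assignments:
  x1=0, x2=0, x3=0
  x1=0, x2=0, x3=1
  x1=0, x2=1, x3=0
  x1=0, x2=1, x3=1
  x1=1, x2=1, x3=0
  x1=1, x2=1, x3=1

6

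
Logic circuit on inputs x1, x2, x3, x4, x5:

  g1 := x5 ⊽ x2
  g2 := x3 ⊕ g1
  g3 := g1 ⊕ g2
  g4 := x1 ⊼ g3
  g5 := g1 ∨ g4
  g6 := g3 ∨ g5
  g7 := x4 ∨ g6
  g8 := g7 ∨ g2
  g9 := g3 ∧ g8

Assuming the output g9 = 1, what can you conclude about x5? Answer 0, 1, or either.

Both values of x5 occur among assignments with g9 = 1:
  x5=0: x1=0, x2=0, x3=1, x4=0, x5=0
  x5=1: x1=0, x2=0, x3=1, x4=0, x5=1

either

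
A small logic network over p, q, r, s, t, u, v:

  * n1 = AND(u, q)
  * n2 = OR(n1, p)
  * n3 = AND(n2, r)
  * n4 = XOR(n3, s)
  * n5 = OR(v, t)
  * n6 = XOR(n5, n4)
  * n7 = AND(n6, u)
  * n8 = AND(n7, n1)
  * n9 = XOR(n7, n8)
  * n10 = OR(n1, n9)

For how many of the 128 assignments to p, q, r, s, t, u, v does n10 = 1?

n10 = OR(n1, n9) must be 1, so at least one of n1, n9 is 1.
Enumerating the 128 input combinations, 48 give n10 = 1 and 80 give n10 = 0.

48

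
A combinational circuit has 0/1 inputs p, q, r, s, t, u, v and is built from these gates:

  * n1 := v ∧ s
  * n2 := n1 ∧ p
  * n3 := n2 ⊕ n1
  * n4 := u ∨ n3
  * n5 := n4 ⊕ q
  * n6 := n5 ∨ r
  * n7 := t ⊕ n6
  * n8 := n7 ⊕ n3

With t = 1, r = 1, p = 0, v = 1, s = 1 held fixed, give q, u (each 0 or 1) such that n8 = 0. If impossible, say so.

no solution exists

With t = 1, r = 1, p = 0, v = 1, s = 1 fixed, none of the 4 settings of q, u give n8 = 0.
For example, with q=1, u=1:
n1 = v ∧ s = 1 ∧ 1 = 1
n2 = n1 ∧ p = 1 ∧ 0 = 0
n3 = n2 ⊕ n1 = 0 ⊕ 1 = 1
n4 = u ∨ n3 = 1 ∨ 1 = 1
n5 = n4 ⊕ q = 1 ⊕ 1 = 0
n6 = n5 ∨ r = 0 ∨ 1 = 1
n7 = t ⊕ n6 = 1 ⊕ 1 = 0
n8 = n7 ⊕ n3 = 0 ⊕ 1 = 1
giving n8 = 1 ≠ 0.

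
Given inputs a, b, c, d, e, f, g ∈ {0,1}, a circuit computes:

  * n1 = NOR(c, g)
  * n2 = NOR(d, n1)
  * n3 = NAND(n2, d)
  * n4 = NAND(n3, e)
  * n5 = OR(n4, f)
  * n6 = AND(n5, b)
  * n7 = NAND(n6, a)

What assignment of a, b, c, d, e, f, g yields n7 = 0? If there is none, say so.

a=1, b=1, c=1, d=1, e=0, f=1, g=1

n7 = NAND(n6, a) must be 0, so both n6 = 1 and a = 1.
n6 = AND(n5, b) must be 1, so both n5 = 1 and b = 1.
n5 = OR(n4, f) must be 1, so at least one of n4, f is 1.
Check with a=1, b=1, c=1, d=1, e=0, f=1, g=1:
n1 = NOR(c, g) = NOR(1, 1) = 0
n2 = NOR(d, n1) = NOR(1, 0) = 0
n3 = NAND(n2, d) = NAND(0, 1) = 1
n4 = NAND(n3, e) = NAND(1, 0) = 1
n5 = OR(n4, f) = OR(1, 1) = 1
n6 = AND(n5, b) = AND(1, 1) = 1
n7 = NAND(n6, a) = NAND(1, 1) = 0
So n7 = 0 as required.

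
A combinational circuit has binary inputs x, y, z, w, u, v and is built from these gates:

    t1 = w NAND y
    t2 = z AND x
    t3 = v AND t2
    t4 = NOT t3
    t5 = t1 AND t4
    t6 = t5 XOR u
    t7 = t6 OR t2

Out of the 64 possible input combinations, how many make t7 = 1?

t7 = t6 OR t2 must be 1, so at least one of t6, t2 is 1.
Enumerating the 64 input combinations, 40 give t7 = 1 and 24 give t7 = 0.

40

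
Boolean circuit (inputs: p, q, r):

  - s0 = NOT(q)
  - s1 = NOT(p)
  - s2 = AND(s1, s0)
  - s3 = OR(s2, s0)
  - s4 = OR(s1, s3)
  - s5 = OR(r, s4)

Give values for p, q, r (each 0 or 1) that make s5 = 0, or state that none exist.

p=1, q=1, r=0

s5 = OR(r, s4) must be 0, so both r = 0 and s4 = 0.
Check with p=1, q=1, r=0:
s0 = NOT(q) = NOT 1 = 0
s1 = NOT(p) = NOT 1 = 0
s2 = AND(s1, s0) = AND(0, 0) = 0
s3 = OR(s2, s0) = OR(0, 0) = 0
s4 = OR(s1, s3) = OR(0, 0) = 0
s5 = OR(r, s4) = OR(0, 0) = 0
So s5 = 0 as required.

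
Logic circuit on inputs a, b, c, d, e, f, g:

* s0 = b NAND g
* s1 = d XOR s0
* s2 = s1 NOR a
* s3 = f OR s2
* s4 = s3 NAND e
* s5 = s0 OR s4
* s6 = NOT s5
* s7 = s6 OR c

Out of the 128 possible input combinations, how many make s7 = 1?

s7 = s6 OR c must be 1, so at least one of s6, c is 1.
Enumerating the 128 input combinations, 69 give s7 = 1 and 59 give s7 = 0.

69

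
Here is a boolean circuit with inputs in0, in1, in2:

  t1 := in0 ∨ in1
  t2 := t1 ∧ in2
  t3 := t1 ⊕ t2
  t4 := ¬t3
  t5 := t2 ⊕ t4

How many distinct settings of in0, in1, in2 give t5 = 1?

t5 = t2 ⊕ t4 must be 1, so t2 and t4 differ.
Satisfying assignments:
  in0=0, in1=0, in2=0
  in0=0, in1=0, in2=1

2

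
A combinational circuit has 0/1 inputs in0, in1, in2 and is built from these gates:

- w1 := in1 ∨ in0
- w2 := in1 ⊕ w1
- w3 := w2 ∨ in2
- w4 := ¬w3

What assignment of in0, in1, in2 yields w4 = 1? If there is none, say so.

w4 = ¬w3 must be 1, so w3 = 0.
w3 = w2 ∨ in2 must be 0, so both w2 = 0 and in2 = 0.
Check with in0=1, in1=1, in2=0:
w1 = in1 ∨ in0 = 1 ∨ 1 = 1
w2 = in1 ⊕ w1 = 1 ⊕ 1 = 0
w3 = w2 ∨ in2 = 0 ∨ 0 = 0
w4 = ¬w3 = ¬0 = 1
So w4 = 1 as required.

in0=1, in1=1, in2=0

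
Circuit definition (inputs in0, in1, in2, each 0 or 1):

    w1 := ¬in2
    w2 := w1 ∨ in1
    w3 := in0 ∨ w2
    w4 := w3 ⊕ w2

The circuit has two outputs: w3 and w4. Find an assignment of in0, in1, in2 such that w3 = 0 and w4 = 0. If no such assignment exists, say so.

Check with in0=0, in1=0, in2=1:
w1 = ¬in2 = ¬1 = 0
w2 = w1 ∨ in1 = 0 ∨ 0 = 0
w3 = in0 ∨ w2 = 0 ∨ 0 = 0
w4 = w3 ⊕ w2 = 0 ⊕ 0 = 0
So w3 = 0 and w4 = 0.

in0=0, in1=0, in2=1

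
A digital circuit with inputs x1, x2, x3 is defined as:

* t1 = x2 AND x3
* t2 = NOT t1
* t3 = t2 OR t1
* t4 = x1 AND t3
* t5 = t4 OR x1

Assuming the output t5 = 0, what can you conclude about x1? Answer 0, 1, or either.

t5 = t4 OR x1 must be 0, so both t4 = 0 and x1 = 0.
t4 = x1 AND t3 must be 0, so at least one of x1, t3 is 0.
Every assignment with t5 = 0 has x1 = 0; there are 4 such assignment(s).
  x1=0, x2=0, x3=0
  x1=0, x2=0, x3=1
  x1=0, x2=1, x3=0
  x1=0, x2=1, x3=1

0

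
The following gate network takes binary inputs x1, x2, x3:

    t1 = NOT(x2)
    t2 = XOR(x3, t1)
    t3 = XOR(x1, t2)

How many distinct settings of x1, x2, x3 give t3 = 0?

t3 = XOR(x1, t2) must be 0, so x1 and t2 are equal.
Enumerating the 8 input combinations, 4 give t3 = 0 and 4 give t3 = 1.

4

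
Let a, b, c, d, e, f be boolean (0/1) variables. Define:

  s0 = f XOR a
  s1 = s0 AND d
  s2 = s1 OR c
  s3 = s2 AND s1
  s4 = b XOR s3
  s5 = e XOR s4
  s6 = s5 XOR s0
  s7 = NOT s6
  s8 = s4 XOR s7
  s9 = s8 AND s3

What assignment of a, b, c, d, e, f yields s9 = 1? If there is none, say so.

a=0, b=1, c=1, d=1, e=1, f=1

Check with a=0, b=1, c=1, d=1, e=1, f=1:
s0 = f XOR a = 1 XOR 0 = 1
s1 = s0 AND d = 1 AND 1 = 1
s2 = s1 OR c = 1 OR 1 = 1
s3 = s2 AND s1 = 1 AND 1 = 1
s4 = b XOR s3 = 1 XOR 1 = 0
s5 = e XOR s4 = 1 XOR 0 = 1
s6 = s5 XOR s0 = 1 XOR 1 = 0
s7 = NOT s6 = NOT 0 = 1
s8 = s4 XOR s7 = 0 XOR 1 = 1
s9 = s8 AND s3 = 1 AND 1 = 1
So s9 = 1 as required.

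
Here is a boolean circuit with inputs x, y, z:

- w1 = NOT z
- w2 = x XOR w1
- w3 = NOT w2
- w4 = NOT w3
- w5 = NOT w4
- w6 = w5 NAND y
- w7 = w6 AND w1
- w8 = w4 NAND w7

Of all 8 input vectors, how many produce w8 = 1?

w8 = w4 NAND w7 must be 1, so at least one of w4, w7 is 0.
Satisfying assignments:
  x=0, y=0, z=1
  x=0, y=1, z=1
  x=1, y=0, z=0
  x=1, y=0, z=1
  x=1, y=1, z=0
  x=1, y=1, z=1

6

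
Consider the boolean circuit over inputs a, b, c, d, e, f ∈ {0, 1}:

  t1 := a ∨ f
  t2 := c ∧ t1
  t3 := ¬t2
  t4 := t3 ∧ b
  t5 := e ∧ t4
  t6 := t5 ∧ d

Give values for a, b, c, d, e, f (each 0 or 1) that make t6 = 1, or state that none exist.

Check with a=1 b=1 c=0 d=1 e=1 f=1:
t1 = a ∨ f = 1 ∨ 1 = 1
t2 = c ∧ t1 = 0 ∧ 1 = 0
t3 = ¬t2 = ¬0 = 1
t4 = t3 ∧ b = 1 ∧ 1 = 1
t5 = e ∧ t4 = 1 ∧ 1 = 1
t6 = t5 ∧ d = 1 ∧ 1 = 1
So t6 = 1 as required.

a=1 b=1 c=0 d=1 e=1 f=1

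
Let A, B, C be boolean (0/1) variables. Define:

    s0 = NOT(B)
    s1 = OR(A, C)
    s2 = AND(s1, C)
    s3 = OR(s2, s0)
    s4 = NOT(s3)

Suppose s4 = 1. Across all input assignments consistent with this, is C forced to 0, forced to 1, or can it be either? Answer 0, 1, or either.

0

s4 = NOT(s3) must be 1, so s3 = 0.
s3 = OR(s2, s0) must be 0, so both s2 = 0 and s0 = 0.
Every assignment with s4 = 1 has C = 0; there are 2 such assignment(s).
  A=0, B=1, C=0
  A=1, B=1, C=0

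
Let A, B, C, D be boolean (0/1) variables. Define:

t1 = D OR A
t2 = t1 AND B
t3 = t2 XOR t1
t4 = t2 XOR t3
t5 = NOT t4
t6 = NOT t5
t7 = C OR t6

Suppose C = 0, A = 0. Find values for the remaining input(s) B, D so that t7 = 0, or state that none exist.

t7 = C OR t6 must be 0, so both C = 0 and t6 = 0.
Check with C = 0, A = 0 and B=1, D=0:
t1 = D OR A = 0 OR 0 = 0
t2 = t1 AND B = 0 AND 1 = 0
t3 = t2 XOR t1 = 0 XOR 0 = 0
t4 = t2 XOR t3 = 0 XOR 0 = 0
t5 = NOT t4 = NOT 0 = 1
t6 = NOT t5 = NOT 1 = 0
t7 = C OR t6 = 0 OR 0 = 0
So t7 = 0.

B=1, D=0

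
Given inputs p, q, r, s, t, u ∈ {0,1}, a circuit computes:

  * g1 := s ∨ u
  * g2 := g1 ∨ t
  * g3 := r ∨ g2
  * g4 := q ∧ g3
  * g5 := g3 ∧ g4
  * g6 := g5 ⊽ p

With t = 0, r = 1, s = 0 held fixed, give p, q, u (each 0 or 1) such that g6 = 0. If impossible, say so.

Check with t = 0, r = 1, s = 0 and p=0, q=1, u=0:
g1 = s ∨ u = 0 ∨ 0 = 0
g2 = g1 ∨ t = 0 ∨ 0 = 0
g3 = r ∨ g2 = 1 ∨ 0 = 1
g4 = q ∧ g3 = 1 ∧ 1 = 1
g5 = g3 ∧ g4 = 1 ∧ 1 = 1
g6 = g5 ⊽ p = 1 ⊽ 0 = 0
So g6 = 0.

p=0, q=1, u=0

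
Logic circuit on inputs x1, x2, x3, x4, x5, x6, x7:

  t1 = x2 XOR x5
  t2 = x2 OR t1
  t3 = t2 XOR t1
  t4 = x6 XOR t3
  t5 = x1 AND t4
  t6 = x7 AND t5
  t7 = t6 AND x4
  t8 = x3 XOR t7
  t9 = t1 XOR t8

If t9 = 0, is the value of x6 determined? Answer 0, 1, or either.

either

Both values of x6 occur among assignments with t9 = 0:
  x6=0: x1=0, x2=0, x3=0, x4=0, x5=0, x6=0, x7=0
  x6=1: x1=0, x2=0, x3=0, x4=0, x5=0, x6=1, x7=0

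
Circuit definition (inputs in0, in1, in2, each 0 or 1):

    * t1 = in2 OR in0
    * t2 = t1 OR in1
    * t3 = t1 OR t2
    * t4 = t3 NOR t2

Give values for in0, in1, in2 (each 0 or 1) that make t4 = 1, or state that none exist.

in0=0 in1=0 in2=0

t4 = t3 NOR t2 must be 1, so both t3 = 0 and t2 = 0.
t3 = t1 OR t2 must be 0, so both t1 = 0 and t2 = 0.
Check with in0=0 in1=0 in2=0:
t1 = in2 OR in0 = 0 OR 0 = 0
t2 = t1 OR in1 = 0 OR 0 = 0
t3 = t1 OR t2 = 0 OR 0 = 0
t4 = t3 NOR t2 = 0 NOR 0 = 1
So t4 = 1 as required.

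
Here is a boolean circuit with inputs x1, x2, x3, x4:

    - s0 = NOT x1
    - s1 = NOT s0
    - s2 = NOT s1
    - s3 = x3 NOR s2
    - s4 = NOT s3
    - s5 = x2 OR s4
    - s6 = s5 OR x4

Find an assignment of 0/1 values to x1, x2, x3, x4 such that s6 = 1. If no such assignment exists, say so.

x1=1 x2=0 x3=0 x4=1

s6 = s5 OR x4 must be 1, so at least one of s5, x4 is 1.
Check with x1=1 x2=0 x3=0 x4=1:
s0 = NOT x1 = NOT 1 = 0
s1 = NOT s0 = NOT 0 = 1
s2 = NOT s1 = NOT 1 = 0
s3 = x3 NOR s2 = 0 NOR 0 = 1
s4 = NOT s3 = NOT 1 = 0
s5 = x2 OR s4 = 0 OR 0 = 0
s6 = s5 OR x4 = 0 OR 1 = 1
So s6 = 1 as required.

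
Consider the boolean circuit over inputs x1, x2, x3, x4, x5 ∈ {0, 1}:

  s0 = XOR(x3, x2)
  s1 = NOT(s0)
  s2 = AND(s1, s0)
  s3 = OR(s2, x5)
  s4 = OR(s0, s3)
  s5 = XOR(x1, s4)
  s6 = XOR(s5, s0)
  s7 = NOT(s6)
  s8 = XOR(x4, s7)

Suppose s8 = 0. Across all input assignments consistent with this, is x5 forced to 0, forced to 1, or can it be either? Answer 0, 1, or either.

either

Both values of x5 occur among assignments with s8 = 0:
  x5=0: x1=0, x2=0, x3=0, x4=1, x5=0
  x5=1: x1=0, x2=0, x3=0, x4=0, x5=1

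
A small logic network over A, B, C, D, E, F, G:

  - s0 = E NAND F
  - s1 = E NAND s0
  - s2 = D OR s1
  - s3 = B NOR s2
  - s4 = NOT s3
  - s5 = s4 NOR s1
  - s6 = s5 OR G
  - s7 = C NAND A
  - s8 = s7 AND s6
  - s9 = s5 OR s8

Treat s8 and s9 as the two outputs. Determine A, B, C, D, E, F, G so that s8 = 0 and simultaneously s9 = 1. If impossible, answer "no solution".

Check with A=1, B=0, C=1, D=0, E=1, F=0, G=1:
s0 = E NAND F = 1 NAND 0 = 1
s1 = E NAND s0 = 1 NAND 1 = 0
s2 = D OR s1 = 0 OR 0 = 0
s3 = B NOR s2 = 0 NOR 0 = 1
s4 = NOT s3 = NOT 1 = 0
s5 = s4 NOR s1 = 0 NOR 0 = 1
s6 = s5 OR G = 1 OR 1 = 1
s7 = C NAND A = 1 NAND 1 = 0
s8 = s7 AND s6 = 0 AND 1 = 0
s9 = s5 OR s8 = 1 OR 0 = 1
So s8 = 0 and s9 = 1.

A=1, B=0, C=1, D=0, E=1, F=0, G=1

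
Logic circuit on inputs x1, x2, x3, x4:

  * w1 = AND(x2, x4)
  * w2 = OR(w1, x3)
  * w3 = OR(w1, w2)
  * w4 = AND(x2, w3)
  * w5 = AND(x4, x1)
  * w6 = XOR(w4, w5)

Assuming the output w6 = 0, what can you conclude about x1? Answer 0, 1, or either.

either

Both values of x1 occur among assignments with w6 = 0:
  x1=0: x1=0, x2=0, x3=0, x4=0
  x1=1: x1=1, x2=0, x3=0, x4=0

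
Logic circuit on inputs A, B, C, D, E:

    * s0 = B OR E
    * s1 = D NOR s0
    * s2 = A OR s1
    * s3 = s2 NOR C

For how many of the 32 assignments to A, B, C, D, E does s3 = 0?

s3 = s2 NOR C must be 0, so at least one of s2, C is 1.
Enumerating the 32 input combinations, 25 give s3 = 0 and 7 give s3 = 1.

25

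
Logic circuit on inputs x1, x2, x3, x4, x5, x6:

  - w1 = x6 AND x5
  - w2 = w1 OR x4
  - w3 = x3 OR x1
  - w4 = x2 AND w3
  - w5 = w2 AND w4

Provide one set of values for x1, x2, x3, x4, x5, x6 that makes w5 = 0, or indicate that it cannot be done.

w5 = w2 AND w4 must be 0, so at least one of w2, w4 is 0.
Check with x1=0, x2=0, x3=0, x4=1, x5=1, x6=0:
w1 = x6 AND x5 = 0 AND 1 = 0
w2 = w1 OR x4 = 0 OR 1 = 1
w3 = x3 OR x1 = 0 OR 0 = 0
w4 = x2 AND w3 = 0 AND 0 = 0
w5 = w2 AND w4 = 1 AND 0 = 0
So w5 = 0 as required.

x1=0, x2=0, x3=0, x4=1, x5=1, x6=0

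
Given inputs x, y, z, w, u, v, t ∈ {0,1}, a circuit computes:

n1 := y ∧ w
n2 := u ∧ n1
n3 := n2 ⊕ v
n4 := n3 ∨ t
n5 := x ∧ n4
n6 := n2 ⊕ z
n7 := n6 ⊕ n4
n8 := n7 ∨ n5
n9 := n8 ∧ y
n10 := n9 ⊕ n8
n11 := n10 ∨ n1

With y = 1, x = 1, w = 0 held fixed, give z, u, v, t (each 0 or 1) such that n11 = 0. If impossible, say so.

Check with y = 1, x = 1, w = 0 and z=1, u=0, v=0, t=0:
n1 = y ∧ w = 1 ∧ 0 = 0
n2 = u ∧ n1 = 0 ∧ 0 = 0
n3 = n2 ⊕ v = 0 ⊕ 0 = 0
n4 = n3 ∨ t = 0 ∨ 0 = 0
n5 = x ∧ n4 = 1 ∧ 0 = 0
n6 = n2 ⊕ z = 0 ⊕ 1 = 1
n7 = n6 ⊕ n4 = 1 ⊕ 0 = 1
n8 = n7 ∨ n5 = 1 ∨ 0 = 1
n9 = n8 ∧ y = 1 ∧ 1 = 1
n10 = n9 ⊕ n8 = 1 ⊕ 1 = 0
n11 = n10 ∨ n1 = 0 ∨ 0 = 0
So n11 = 0.

z=1, u=0, v=0, t=0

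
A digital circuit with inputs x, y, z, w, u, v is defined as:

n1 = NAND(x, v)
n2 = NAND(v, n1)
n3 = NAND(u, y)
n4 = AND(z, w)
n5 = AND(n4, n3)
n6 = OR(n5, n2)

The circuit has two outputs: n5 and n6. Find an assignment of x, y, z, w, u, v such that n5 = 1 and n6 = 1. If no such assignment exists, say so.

x=0 y=0 z=1 w=1 u=0 v=0

Check with x=0 y=0 z=1 w=1 u=0 v=0:
n1 = NAND(x, v) = NAND(0, 0) = 1
n2 = NAND(v, n1) = NAND(0, 1) = 1
n3 = NAND(u, y) = NAND(0, 0) = 1
n4 = AND(z, w) = AND(1, 1) = 1
n5 = AND(n4, n3) = AND(1, 1) = 1
n6 = OR(n5, n2) = OR(1, 1) = 1
So n5 = 1 and n6 = 1.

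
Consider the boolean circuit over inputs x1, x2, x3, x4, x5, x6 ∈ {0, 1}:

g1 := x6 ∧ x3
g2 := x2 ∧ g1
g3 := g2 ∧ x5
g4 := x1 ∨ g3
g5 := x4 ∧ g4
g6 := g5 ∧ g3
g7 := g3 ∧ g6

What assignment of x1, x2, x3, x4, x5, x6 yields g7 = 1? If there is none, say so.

x1=0, x2=1, x3=1, x4=1, x5=1, x6=1

g7 = g3 ∧ g6 must be 1, so both g3 = 1 and g6 = 1.
g3 = g2 ∧ x5 must be 1, so both g2 = 1 and x5 = 1.
g6 = g5 ∧ g3 must be 1, so both g5 = 1 and g3 = 1.
Check with x1=0, x2=1, x3=1, x4=1, x5=1, x6=1:
g1 = x6 ∧ x3 = 1 ∧ 1 = 1
g2 = x2 ∧ g1 = 1 ∧ 1 = 1
g3 = g2 ∧ x5 = 1 ∧ 1 = 1
g4 = x1 ∨ g3 = 0 ∨ 1 = 1
g5 = x4 ∧ g4 = 1 ∧ 1 = 1
g6 = g5 ∧ g3 = 1 ∧ 1 = 1
g7 = g3 ∧ g6 = 1 ∧ 1 = 1
So g7 = 1 as required.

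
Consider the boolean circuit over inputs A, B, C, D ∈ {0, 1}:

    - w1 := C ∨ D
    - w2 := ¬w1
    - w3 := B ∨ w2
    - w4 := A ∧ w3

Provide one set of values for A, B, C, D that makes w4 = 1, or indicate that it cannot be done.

Check with A=1, B=0, C=0, D=0:
w1 = C ∨ D = 0 ∨ 0 = 0
w2 = ¬w1 = ¬0 = 1
w3 = B ∨ w2 = 0 ∨ 1 = 1
w4 = A ∧ w3 = 1 ∧ 1 = 1
So w4 = 1 as required.

A=1, B=0, C=0, D=0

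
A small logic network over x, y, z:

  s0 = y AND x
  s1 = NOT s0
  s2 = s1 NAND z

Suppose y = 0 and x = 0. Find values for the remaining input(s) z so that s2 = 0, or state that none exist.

z=1

s2 = s1 NAND z must be 0, so both s1 = 1 and z = 1.
Check with y = 0 and x = 0 and z=1:
s0 = y AND x = 0 AND 0 = 0
s1 = NOT s0 = NOT 0 = 1
s2 = s1 NAND z = 1 NAND 1 = 0
So s2 = 0.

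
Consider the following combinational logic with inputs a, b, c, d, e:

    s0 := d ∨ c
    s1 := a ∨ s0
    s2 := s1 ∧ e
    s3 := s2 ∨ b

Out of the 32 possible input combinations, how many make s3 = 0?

9

s3 = s2 ∨ b must be 0, so both s2 = 0 and b = 0.
s2 = s1 ∧ e must be 0, so at least one of s1, e is 0.
Enumerating the 32 input combinations, 9 give s3 = 0 and 23 give s3 = 1.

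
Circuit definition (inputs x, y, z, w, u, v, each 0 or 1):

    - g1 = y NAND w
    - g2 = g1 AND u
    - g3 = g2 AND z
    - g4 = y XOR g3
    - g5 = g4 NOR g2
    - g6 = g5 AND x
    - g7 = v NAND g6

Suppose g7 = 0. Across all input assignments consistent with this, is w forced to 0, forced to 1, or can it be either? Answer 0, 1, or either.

Both values of w occur among assignments with g7 = 0:
  w=0: x=1, y=0, z=0, w=0, u=0, v=1
  w=1: x=1, y=0, z=0, w=1, u=0, v=1

either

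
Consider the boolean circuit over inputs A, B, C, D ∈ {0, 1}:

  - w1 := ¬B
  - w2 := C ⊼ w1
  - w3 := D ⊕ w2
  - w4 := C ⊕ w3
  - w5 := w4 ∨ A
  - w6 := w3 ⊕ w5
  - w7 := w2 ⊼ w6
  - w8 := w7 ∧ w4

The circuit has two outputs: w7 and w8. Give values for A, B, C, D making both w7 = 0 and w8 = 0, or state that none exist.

A=0, B=1, C=1, D=0

Check with A=0, B=1, C=1, D=0:
w1 = ¬B = ¬1 = 0
w2 = C ⊼ w1 = 1 ⊼ 0 = 1
w3 = D ⊕ w2 = 0 ⊕ 1 = 1
w4 = C ⊕ w3 = 1 ⊕ 1 = 0
w5 = w4 ∨ A = 0 ∨ 0 = 0
w6 = w3 ⊕ w5 = 1 ⊕ 0 = 1
w7 = w2 ⊼ w6 = 1 ⊼ 1 = 0
w8 = w7 ∧ w4 = 0 ∧ 0 = 0
So w7 = 0 and w8 = 0.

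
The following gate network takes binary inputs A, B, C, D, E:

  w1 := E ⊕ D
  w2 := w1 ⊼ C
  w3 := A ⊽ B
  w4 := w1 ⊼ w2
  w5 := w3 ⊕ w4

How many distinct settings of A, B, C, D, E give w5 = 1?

w5 = w3 ⊕ w4 must be 1, so w3 and w4 differ.
Enumerating the 32 input combinations, 20 give w5 = 1 and 12 give w5 = 0.

20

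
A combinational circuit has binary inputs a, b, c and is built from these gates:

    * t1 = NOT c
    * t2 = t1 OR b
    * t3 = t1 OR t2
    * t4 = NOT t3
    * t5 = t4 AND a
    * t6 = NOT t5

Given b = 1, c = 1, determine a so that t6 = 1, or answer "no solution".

a=1

t6 = NOT t5 must be 1, so t5 = 0.
t5 = t4 AND a must be 0, so at least one of t4, a is 0.
Check with b = 1, c = 1 and a=1:
t1 = NOT c = NOT 1 = 0
t2 = t1 OR b = 0 OR 1 = 1
t3 = t1 OR t2 = 0 OR 1 = 1
t4 = NOT t3 = NOT 1 = 0
t5 = t4 AND a = 0 AND 1 = 0
t6 = NOT t5 = NOT 0 = 1
So t6 = 1.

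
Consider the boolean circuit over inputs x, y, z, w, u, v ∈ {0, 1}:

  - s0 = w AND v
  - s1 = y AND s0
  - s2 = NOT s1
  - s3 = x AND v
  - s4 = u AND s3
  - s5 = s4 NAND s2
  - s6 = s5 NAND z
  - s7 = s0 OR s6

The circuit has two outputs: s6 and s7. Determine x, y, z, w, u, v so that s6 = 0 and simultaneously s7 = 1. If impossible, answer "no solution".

x=1 y=0 z=1 w=1 u=0 v=1

Check with x=1 y=0 z=1 w=1 u=0 v=1:
s0 = w AND v = 1 AND 1 = 1
s1 = y AND s0 = 0 AND 1 = 0
s2 = NOT s1 = NOT 0 = 1
s3 = x AND v = 1 AND 1 = 1
s4 = u AND s3 = 0 AND 1 = 0
s5 = s4 NAND s2 = 0 NAND 1 = 1
s6 = s5 NAND z = 1 NAND 1 = 0
s7 = s0 OR s6 = 1 OR 0 = 1
So s6 = 0 and s7 = 1.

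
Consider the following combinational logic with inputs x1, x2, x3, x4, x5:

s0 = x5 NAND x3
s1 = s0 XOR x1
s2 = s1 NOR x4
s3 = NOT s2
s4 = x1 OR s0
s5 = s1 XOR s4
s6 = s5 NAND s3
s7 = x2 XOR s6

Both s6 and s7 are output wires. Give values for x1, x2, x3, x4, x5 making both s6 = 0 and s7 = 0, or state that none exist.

x1=1 x2=0 x3=1 x4=1 x5=0

Check with x1=1 x2=0 x3=1 x4=1 x5=0:
s0 = x5 NAND x3 = 0 NAND 1 = 1
s1 = s0 XOR x1 = 1 XOR 1 = 0
s2 = s1 NOR x4 = 0 NOR 1 = 0
s3 = NOT s2 = NOT 0 = 1
s4 = x1 OR s0 = 1 OR 1 = 1
s5 = s1 XOR s4 = 0 XOR 1 = 1
s6 = s5 NAND s3 = 1 NAND 1 = 0
s7 = x2 XOR s6 = 0 XOR 0 = 0
So s6 = 0 and s7 = 0.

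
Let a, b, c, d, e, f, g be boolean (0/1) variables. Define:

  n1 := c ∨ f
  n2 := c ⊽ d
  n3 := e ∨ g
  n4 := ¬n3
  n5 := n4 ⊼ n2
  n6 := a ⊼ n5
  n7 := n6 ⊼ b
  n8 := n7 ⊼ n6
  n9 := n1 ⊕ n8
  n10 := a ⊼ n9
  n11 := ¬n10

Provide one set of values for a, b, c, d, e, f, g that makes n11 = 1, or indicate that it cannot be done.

n11 = ¬n10 must be 1, so n10 = 0.
Check with a=1, b=0, c=0, d=1, e=0, f=0, g=0:
n1 = c ∨ f = 0 ∨ 0 = 0
n2 = c ⊽ d = 0 ⊽ 1 = 0
n3 = e ∨ g = 0 ∨ 0 = 0
n4 = ¬n3 = ¬0 = 1
n5 = n4 ⊼ n2 = 1 ⊼ 0 = 1
n6 = a ⊼ n5 = 1 ⊼ 1 = 0
n7 = n6 ⊼ b = 0 ⊼ 0 = 1
n8 = n7 ⊼ n6 = 1 ⊼ 0 = 1
n9 = n1 ⊕ n8 = 0 ⊕ 1 = 1
n10 = a ⊼ n9 = 1 ⊼ 1 = 0
n11 = ¬n10 = ¬0 = 1
So n11 = 1 as required.

a=1, b=0, c=0, d=1, e=0, f=0, g=0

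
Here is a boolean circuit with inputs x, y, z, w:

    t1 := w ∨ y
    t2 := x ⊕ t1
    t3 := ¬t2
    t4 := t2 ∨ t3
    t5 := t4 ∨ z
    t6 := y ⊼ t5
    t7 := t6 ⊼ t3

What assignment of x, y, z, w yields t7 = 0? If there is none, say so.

x=0, y=0, z=1, w=0

t7 = t6 ⊼ t3 must be 0, so both t6 = 1 and t3 = 1.
t6 = y ⊼ t5 must be 1, so at least one of y, t5 is 0.
Check with x=0, y=0, z=1, w=0:
t1 = w ∨ y = 0 ∨ 0 = 0
t2 = x ⊕ t1 = 0 ⊕ 0 = 0
t3 = ¬t2 = ¬0 = 1
t4 = t2 ∨ t3 = 0 ∨ 1 = 1
t5 = t4 ∨ z = 1 ∨ 1 = 1
t6 = y ⊼ t5 = 0 ⊼ 1 = 1
t7 = t6 ⊼ t3 = 1 ⊼ 1 = 0
So t7 = 0 as required.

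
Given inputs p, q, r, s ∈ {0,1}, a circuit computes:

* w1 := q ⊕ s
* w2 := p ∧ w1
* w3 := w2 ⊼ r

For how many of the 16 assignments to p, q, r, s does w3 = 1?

14

w3 = w2 ⊼ r must be 1, so at least one of w2, r is 0.
Enumerating the 16 input combinations, 14 give w3 = 1 and 2 give w3 = 0.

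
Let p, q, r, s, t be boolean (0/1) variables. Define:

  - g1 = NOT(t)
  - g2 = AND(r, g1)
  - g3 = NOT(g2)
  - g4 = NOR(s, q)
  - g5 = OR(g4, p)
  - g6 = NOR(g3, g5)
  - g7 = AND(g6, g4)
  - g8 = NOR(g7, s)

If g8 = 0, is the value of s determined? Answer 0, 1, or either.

g8 = NOR(g7, s) must be 0, so at least one of g7, s is 1.
Every assignment with g8 = 0 has s = 1; there are 16 such assignment(s).

1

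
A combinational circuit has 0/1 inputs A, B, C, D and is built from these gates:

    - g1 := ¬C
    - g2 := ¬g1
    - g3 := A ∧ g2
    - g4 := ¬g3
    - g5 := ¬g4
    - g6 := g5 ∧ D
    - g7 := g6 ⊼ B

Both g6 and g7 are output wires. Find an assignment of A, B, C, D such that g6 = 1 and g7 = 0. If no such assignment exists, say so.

Check with A=1, B=1, C=1, D=1:
g1 = ¬C = ¬1 = 0
g2 = ¬g1 = ¬0 = 1
g3 = A ∧ g2 = 1 ∧ 1 = 1
g4 = ¬g3 = ¬1 = 0
g5 = ¬g4 = ¬0 = 1
g6 = g5 ∧ D = 1 ∧ 1 = 1
g7 = g6 ⊼ B = 1 ⊼ 1 = 0
So g6 = 1 and g7 = 0.

A=1, B=1, C=1, D=1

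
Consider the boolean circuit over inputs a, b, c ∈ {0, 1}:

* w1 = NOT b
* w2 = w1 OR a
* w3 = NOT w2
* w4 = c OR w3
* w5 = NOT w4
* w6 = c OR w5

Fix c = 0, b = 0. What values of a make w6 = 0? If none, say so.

With c = 0, b = 0 fixed, none of the 2 settings of a give w6 = 0.
For example, with a=0:
w1 = NOT b = NOT 0 = 1
w2 = w1 OR a = 1 OR 0 = 1
w3 = NOT w2 = NOT 1 = 0
w4 = c OR w3 = 0 OR 0 = 0
w5 = NOT w4 = NOT 0 = 1
w6 = c OR w5 = 0 OR 1 = 1
giving w6 = 1 ≠ 0.

no solution exists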